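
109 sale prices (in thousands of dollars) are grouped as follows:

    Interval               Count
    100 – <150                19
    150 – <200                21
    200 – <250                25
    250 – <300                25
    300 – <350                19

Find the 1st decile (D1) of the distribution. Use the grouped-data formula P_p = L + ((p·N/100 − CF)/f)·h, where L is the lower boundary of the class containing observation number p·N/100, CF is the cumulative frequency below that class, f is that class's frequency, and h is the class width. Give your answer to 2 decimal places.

N = 109; target position k = 10/100 · 109 = 10.9.
Cumulative frequencies: 19, 40, 65, 90, 109.
Observation 10.9 falls in the class 100 – <150.
L = 100, CF = 0, f = 19, h = 50.
P10 = 100 + ((10.9 − 0)/19)·50 = 100 + 28.6842 = 128.684.

128.68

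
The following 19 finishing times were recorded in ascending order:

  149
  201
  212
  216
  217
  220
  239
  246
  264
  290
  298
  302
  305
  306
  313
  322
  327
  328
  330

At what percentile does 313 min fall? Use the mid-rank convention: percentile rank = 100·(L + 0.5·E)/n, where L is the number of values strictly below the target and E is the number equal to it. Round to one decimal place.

Count below 313: L = 14; count equal: E = 1; n = 19.
Percentile rank = 100·(14 + 0.5·1)/19 = 100·14.5/19 = 76.32.

76.3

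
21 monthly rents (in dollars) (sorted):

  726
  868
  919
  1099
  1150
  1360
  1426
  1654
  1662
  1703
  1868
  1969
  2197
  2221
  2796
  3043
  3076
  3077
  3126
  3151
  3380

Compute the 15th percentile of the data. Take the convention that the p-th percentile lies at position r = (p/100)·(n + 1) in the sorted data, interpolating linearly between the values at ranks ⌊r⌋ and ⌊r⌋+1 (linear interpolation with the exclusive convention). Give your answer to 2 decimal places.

n = 21.
r = (15/100)·(21 + 1) = 3.3.
Rank 3 is 919 and rank 4 is 1099.
Interpolate: 919 + 0.3·(1099 − 919) = 919 + 0.3·180 = 973.

973.00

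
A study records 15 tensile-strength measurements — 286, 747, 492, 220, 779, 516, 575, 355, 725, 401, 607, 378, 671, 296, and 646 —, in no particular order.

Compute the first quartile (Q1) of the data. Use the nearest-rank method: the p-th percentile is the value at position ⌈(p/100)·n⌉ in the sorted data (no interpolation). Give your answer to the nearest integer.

355

Sorted: 220, 286, 296, 355, 378, 401, 492, 516, 575, 607, 646, 671, 725, 747, 779.
n = 15.
Position = ⌈25/100 · 15⌉ = ⌈3.75⌉ = 4.
The value at rank 4 is 355.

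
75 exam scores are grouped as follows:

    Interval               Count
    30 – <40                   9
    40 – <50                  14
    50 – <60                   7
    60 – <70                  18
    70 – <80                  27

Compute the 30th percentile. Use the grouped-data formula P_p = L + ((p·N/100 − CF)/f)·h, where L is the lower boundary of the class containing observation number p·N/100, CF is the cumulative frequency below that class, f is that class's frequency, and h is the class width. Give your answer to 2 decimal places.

49.64

N = 75; target position k = 30/100 · 75 = 22.5.
Cumulative frequencies: 9, 23, 30, 48, 75.
Observation 22.5 falls in the class 40 – <50.
L = 40, CF = 9, f = 14, h = 10.
P30 = 40 + ((22.5 − 9)/14)·10 = 40 + 9.64286 = 49.6429.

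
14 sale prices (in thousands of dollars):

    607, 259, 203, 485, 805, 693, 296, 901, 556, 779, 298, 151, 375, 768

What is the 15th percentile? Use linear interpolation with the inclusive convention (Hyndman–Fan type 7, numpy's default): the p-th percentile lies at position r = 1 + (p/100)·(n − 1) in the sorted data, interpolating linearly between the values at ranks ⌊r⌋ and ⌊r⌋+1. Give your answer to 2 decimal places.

Sorted: 151, 203, 259, 296, 298, 375, 485, 556, 607, 693, 768, 779, 805, 901.
n = 14.
r = 1 + (15/100)·(14 − 1) = 1 + 1.95 = 2.95.
Rank 2 is 203 and rank 3 is 259.
Interpolate: 203 + 0.95·(259 − 203) = 203 + 0.95·56 = 256.2.

256.20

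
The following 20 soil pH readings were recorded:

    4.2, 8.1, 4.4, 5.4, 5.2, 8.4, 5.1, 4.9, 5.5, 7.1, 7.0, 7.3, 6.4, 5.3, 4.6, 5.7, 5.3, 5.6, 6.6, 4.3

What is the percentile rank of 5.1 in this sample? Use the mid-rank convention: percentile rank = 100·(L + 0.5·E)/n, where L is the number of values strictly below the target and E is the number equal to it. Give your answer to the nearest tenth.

27.5

Sorted: 4.2, 4.3, 4.4, 4.6, 4.9, 5.1, 5.2, 5.3, 5.3, 5.4, 5.5, 5.6, 5.7, 6.4, 6.6, 7.0, 7.1, 7.3, 8.1, 8.4.
Count below 5.1: L = 5; count equal: E = 1; n = 20.
Percentile rank = 100·(5 + 0.5·1)/20 = 100·5.5/20 = 27.5.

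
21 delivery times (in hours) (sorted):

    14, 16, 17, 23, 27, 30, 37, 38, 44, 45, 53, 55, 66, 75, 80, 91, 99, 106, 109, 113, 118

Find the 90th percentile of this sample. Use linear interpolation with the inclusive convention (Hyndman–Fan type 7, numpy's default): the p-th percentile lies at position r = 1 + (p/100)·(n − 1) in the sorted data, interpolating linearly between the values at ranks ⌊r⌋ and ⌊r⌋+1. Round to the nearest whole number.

n = 21.
r = 1 + (90/100)·(21 − 1) = 1 + 18 = 19.
r is an integer, so P90 is the value at rank 19: 109.

109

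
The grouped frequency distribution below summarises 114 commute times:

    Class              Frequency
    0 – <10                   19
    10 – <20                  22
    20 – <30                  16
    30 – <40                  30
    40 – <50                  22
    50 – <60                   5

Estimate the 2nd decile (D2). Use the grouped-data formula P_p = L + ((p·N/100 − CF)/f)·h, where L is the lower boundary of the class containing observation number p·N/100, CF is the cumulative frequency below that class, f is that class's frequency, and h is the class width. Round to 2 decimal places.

11.73

N = 114; target position k = 20/100 · 114 = 22.8.
Cumulative frequencies: 19, 41, 57, 87, 109, 114.
Observation 22.8 falls in the class 10 – <20.
L = 10, CF = 19, f = 22, h = 10.
P20 = 10 + ((22.8 − 19)/22)·10 = 10 + 1.72727 = 11.7273.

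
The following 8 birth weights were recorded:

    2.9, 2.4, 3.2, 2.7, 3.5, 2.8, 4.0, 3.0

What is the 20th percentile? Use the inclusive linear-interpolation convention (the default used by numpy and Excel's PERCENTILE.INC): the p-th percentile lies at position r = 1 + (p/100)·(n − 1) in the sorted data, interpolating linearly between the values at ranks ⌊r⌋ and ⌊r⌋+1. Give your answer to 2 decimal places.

2.74

Sorted: 2.4, 2.7, 2.8, 2.9, 3.0, 3.2, 3.5, 4.0.
n = 8.
r = 1 + (20/100)·(8 − 1) = 1 + 1.4 = 2.4.
Rank 2 is 2.7 and rank 3 is 2.8.
Interpolate: 2.7 + 0.4·(2.8 − 2.7) = 2.7 + 0.4·0.1 = 2.74.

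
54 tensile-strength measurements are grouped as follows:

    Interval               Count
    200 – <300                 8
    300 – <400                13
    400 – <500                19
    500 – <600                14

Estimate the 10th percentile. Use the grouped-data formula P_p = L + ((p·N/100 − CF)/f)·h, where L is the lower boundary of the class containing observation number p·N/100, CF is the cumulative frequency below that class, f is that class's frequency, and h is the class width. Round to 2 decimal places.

N = 54; target position k = 10/100 · 54 = 5.4.
Cumulative frequencies: 8, 21, 40, 54.
Observation 5.4 falls in the class 200 – <300.
L = 200, CF = 0, f = 8, h = 100.
P10 = 200 + ((5.4 − 0)/8)·100 = 200 + 67.5 = 267.5.

267.50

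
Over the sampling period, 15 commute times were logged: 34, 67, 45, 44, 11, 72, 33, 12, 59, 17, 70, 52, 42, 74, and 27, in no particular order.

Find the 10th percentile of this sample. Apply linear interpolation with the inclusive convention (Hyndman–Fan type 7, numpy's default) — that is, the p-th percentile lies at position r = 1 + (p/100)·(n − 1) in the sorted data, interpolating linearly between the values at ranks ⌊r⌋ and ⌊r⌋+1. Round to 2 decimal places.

14.00

Sorted: 11, 12, 17, 27, 33, 34, 42, 44, 45, 52, 59, 67, 70, 72, 74.
n = 15.
r = 1 + (10/100)·(15 − 1) = 1 + 1.4 = 2.4.
Rank 2 is 12 and rank 3 is 17.
Interpolate: 12 + 0.4·(17 − 12) = 12 + 0.4·5 = 14.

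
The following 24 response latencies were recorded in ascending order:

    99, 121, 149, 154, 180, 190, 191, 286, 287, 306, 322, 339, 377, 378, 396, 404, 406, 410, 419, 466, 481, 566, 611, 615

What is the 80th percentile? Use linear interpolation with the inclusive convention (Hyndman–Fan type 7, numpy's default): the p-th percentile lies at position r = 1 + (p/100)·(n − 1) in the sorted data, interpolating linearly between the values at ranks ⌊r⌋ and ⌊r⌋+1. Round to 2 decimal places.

n = 24.
r = 1 + (80/100)·(24 − 1) = 1 + 18.4 = 19.4.
Rank 19 is 419 and rank 20 is 466.
Interpolate: 419 + 0.4·(466 − 419) = 419 + 0.4·47 = 437.8.

437.80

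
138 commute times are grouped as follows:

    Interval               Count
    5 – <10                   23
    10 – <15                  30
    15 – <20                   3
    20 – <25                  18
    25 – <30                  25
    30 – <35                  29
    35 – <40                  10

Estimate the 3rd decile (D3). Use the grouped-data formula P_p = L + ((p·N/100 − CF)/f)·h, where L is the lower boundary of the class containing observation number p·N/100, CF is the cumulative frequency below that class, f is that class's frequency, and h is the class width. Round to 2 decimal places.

N = 138; target position k = 30/100 · 138 = 41.4.
Cumulative frequencies: 23, 53, 56, 74, 99, 128, 138.
Observation 41.4 falls in the class 10 – <15.
L = 10, CF = 23, f = 30, h = 5.
P30 = 10 + ((41.4 − 23)/30)·5 = 10 + 3.06667 = 13.0667.

13.07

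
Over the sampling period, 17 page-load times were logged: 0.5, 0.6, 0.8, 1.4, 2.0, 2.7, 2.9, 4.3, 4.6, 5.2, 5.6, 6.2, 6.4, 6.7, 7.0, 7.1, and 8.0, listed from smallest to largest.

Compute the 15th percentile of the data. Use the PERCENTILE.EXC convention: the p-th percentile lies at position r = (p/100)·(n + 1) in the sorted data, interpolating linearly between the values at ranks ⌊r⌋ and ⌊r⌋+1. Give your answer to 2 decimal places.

n = 17.
r = (15/100)·(17 + 1) = 2.7.
Rank 2 is 0.6 and rank 3 is 0.8.
Interpolate: 0.6 + 0.7·(0.8 − 0.6) = 0.6 + 0.7·0.2 = 0.74.

0.74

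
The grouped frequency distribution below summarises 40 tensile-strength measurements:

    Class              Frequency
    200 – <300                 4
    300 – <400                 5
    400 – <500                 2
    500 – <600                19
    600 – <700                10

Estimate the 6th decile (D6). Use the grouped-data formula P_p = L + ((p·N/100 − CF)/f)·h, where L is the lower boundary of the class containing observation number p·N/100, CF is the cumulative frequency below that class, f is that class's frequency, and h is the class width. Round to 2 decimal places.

568.42

N = 40; target position k = 60/100 · 40 = 24.
Cumulative frequencies: 4, 9, 11, 30, 40.
Observation 24 falls in the class 500 – <600.
L = 500, CF = 11, f = 19, h = 100.
P60 = 500 + ((24 − 11)/19)·100 = 500 + 68.4211 = 568.421.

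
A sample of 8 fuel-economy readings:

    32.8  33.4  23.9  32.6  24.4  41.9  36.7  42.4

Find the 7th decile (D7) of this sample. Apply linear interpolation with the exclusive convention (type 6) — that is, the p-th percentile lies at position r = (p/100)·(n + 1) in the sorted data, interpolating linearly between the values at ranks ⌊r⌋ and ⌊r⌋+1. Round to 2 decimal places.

38.26

Sorted: 23.9, 24.4, 32.6, 32.8, 33.4, 36.7, 41.9, 42.4.
n = 8.
r = (70/100)·(8 + 1) = 6.3.
Rank 6 is 36.7 and rank 7 is 41.9.
Interpolate: 36.7 + 0.3·(41.9 − 36.7) = 36.7 + 0.3·5.2 = 38.26.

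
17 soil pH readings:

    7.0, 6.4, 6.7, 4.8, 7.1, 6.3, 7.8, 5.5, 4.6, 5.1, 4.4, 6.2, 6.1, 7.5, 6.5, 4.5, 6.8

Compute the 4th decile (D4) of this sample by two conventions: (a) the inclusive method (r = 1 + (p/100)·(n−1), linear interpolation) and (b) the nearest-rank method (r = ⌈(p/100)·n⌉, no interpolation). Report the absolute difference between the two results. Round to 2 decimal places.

0.04

Sorted: 4.4, 4.5, 4.6, 4.8, 5.1, 5.5, 6.1, 6.2, 6.3, 6.4, 6.5, 6.7, 6.8, 7.0, 7.1, 7.5, 7.8.
n = 17.
(a) r = 7.4; between ranks 7 (6.1) and 8 (6.2): 6.14.
(b) the nearest-rank method: rank 7 → 6.1.
|6.14 − 6.1| = 0.04.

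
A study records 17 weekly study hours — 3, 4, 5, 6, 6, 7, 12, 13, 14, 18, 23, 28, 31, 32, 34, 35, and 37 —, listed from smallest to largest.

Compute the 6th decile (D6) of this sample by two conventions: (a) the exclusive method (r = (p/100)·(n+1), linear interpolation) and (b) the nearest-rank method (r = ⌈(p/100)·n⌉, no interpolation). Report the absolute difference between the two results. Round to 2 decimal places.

n = 17.
(a) r = 10.8; between ranks 10 (18) and 11 (23): 22.
(b) the nearest-rank method: rank 11 → 23.
|22 − 23| = 1.

1.00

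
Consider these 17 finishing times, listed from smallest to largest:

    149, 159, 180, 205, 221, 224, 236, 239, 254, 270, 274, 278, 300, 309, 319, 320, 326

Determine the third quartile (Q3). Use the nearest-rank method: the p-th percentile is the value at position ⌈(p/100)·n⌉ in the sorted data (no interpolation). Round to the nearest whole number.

n = 17.
Position = ⌈75/100 · 17⌉ = ⌈12.75⌉ = 13.
The value at rank 13 is 300.

300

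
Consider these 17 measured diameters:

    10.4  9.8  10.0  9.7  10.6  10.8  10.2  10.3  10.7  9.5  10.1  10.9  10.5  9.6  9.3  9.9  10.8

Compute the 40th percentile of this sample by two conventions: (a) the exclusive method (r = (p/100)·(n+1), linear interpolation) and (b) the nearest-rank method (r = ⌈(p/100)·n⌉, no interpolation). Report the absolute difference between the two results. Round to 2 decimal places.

0.02

Sorted: 9.3, 9.5, 9.6, 9.7, 9.8, 9.9, 10.0, 10.1, 10.2, 10.3, 10.4, 10.5, 10.6, 10.7, 10.8, 10.8, 10.9.
n = 17.
(a) r = 7.2; between ranks 7 (10.0) and 8 (10.1): 10.02.
(b) the nearest-rank method: rank 7 → 10.
|10.02 − 10| = 0.02.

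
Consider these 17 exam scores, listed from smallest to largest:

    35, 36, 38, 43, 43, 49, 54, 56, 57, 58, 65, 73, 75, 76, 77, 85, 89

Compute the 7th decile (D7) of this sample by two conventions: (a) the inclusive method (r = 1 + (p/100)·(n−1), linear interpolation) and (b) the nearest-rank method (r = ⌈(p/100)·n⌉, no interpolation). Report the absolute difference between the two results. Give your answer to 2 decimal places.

0.40

n = 17.
(a) r = 12.2; between ranks 12 (73) and 13 (75): 73.4.
(b) the nearest-rank method: rank 12 → 73.
|73.4 − 73| = 0.4.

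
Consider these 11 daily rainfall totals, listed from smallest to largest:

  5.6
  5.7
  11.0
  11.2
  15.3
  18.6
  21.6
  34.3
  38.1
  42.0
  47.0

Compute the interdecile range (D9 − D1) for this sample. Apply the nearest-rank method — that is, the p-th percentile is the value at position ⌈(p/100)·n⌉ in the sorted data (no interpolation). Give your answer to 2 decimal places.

n = 11.
P10: rank ⌈10/100·11⌉ = 2 → 5.7.
P90: rank ⌈90/100·11⌉ = 10 → 42.
Difference: 42 − 5.7 = 36.3.

36.30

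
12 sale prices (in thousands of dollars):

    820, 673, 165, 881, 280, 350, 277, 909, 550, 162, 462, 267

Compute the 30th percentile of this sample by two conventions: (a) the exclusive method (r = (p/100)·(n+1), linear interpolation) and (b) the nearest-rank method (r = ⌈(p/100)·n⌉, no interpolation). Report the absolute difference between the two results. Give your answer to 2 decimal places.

1.00

Sorted: 162, 165, 267, 277, 280, 350, 462, 550, 673, 820, 881, 909.
n = 12.
(a) r = 3.9; between ranks 3 (267) and 4 (277): 276.
(b) the nearest-rank method: rank 4 → 277.
|276 − 277| = 1.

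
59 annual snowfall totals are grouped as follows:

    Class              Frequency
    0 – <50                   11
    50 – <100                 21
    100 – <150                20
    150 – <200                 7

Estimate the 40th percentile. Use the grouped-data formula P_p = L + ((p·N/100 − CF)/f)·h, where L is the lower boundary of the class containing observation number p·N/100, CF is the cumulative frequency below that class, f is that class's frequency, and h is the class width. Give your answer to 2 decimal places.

80.00

N = 59; target position k = 40/100 · 59 = 23.6.
Cumulative frequencies: 11, 32, 52, 59.
Observation 23.6 falls in the class 50 – <100.
L = 50, CF = 11, f = 21, h = 50.
P40 = 50 + ((23.6 − 11)/21)·50 = 50 + 30 = 80.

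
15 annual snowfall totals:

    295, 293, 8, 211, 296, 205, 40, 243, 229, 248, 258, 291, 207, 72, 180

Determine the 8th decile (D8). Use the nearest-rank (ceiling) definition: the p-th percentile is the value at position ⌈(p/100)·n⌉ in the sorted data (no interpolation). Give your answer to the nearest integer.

Sorted: 8, 40, 72, 180, 205, 207, 211, 229, 243, 248, 258, 291, 293, 295, 296.
n = 15.
Position = ⌈80/100 · 15⌉ = ⌈12⌉ = 12.
The value at rank 12 is 291.

291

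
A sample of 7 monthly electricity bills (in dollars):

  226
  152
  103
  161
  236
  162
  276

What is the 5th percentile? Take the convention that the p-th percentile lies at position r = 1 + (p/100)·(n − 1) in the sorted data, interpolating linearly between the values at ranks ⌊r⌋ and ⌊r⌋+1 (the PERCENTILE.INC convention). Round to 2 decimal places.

Sorted: 103, 152, 161, 162, 226, 236, 276.
n = 7.
r = 1 + (5/100)·(7 − 1) = 1 + 0.3 = 1.3.
Rank 1 is 103 and rank 2 is 152.
Interpolate: 103 + 0.3·(152 − 103) = 103 + 0.3·49 = 117.7.

117.70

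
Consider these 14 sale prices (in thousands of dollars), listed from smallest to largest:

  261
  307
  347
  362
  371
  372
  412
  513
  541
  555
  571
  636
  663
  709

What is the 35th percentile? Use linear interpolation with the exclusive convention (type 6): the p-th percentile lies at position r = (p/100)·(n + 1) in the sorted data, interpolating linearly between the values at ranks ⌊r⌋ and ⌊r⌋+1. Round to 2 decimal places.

371.25

n = 14.
r = (35/100)·(14 + 1) = 5.25.
Rank 5 is 371 and rank 6 is 372.
Interpolate: 371 + 0.25·(372 − 371) = 371 + 0.25·1 = 371.25.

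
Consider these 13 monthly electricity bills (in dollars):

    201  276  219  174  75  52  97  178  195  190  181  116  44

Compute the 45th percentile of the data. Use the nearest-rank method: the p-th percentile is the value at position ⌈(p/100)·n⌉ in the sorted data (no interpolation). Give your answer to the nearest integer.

174

Sorted: 44, 52, 75, 97, 116, 174, 178, 181, 190, 195, 201, 219, 276.
n = 13.
Position = ⌈45/100 · 13⌉ = ⌈5.85⌉ = 6.
The value at rank 6 is 174.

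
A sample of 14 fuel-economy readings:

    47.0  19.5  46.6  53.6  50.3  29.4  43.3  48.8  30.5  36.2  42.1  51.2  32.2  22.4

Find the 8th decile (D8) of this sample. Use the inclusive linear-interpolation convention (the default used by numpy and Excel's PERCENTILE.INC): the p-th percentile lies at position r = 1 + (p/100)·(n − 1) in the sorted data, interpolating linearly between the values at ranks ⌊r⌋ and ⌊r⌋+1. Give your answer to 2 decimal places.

Sorted: 19.5, 22.4, 29.4, 30.5, 32.2, 36.2, 42.1, 43.3, 46.6, 47.0, 48.8, 50.3, 51.2, 53.6.
n = 14.
r = 1 + (80/100)·(14 − 1) = 1 + 10.4 = 11.4.
Rank 11 is 48.8 and rank 12 is 50.3.
Interpolate: 48.8 + 0.4·(50.3 − 48.8) = 48.8 + 0.4·1.5 = 49.4.

49.40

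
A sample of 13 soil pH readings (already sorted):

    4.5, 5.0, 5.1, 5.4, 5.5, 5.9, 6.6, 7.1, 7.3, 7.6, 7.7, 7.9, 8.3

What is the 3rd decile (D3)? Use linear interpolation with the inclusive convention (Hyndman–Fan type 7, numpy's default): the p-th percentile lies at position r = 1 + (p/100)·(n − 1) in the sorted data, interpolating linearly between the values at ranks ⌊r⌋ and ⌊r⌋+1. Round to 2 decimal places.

n = 13.
r = 1 + (30/100)·(13 − 1) = 1 + 3.6 = 4.6.
Rank 4 is 5.4 and rank 5 is 5.5.
Interpolate: 5.4 + 0.6·(5.5 − 5.4) = 5.4 + 0.6·0.1 = 5.46.

5.46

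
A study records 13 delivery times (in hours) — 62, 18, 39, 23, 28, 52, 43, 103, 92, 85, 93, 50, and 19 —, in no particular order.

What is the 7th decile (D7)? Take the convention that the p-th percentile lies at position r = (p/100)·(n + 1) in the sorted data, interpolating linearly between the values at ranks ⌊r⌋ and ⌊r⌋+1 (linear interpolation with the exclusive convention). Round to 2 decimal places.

Sorted: 18, 19, 23, 28, 39, 43, 50, 52, 62, 85, 92, 93, 103.
n = 13.
r = (70/100)·(13 + 1) = 9.8.
Rank 9 is 62 and rank 10 is 85.
Interpolate: 62 + 0.8·(85 − 62) = 62 + 0.8·23 = 80.4.

80.40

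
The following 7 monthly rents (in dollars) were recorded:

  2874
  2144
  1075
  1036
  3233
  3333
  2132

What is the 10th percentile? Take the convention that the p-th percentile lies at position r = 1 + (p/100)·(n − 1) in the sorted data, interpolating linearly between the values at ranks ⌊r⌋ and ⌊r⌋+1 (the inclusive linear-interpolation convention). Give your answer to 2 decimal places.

1059.40

Sorted: 1036, 1075, 2132, 2144, 2874, 3233, 3333.
n = 7.
r = 1 + (10/100)·(7 − 1) = 1 + 0.6 = 1.6.
Rank 1 is 1036 and rank 2 is 1075.
Interpolate: 1036 + 0.6·(1075 − 1036) = 1036 + 0.6·39 = 1059.4.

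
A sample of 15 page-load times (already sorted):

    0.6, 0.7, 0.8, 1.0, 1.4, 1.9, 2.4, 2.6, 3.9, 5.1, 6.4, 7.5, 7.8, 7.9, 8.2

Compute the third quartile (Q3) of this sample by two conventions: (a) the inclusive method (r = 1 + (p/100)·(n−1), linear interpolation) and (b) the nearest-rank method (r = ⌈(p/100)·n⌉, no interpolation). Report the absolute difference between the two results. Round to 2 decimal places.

n = 15.
(a) r = 11.5; between ranks 11 (6.4) and 12 (7.5): 6.95.
(b) the nearest-rank method: rank 12 → 7.5.
|6.95 − 7.5| = 0.55.

0.55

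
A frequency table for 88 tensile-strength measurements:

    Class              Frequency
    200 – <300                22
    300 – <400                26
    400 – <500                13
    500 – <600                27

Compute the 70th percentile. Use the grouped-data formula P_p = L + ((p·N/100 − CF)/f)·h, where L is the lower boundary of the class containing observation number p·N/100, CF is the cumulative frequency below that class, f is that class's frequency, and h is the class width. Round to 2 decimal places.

502.22

N = 88; target position k = 70/100 · 88 = 61.6.
Cumulative frequencies: 22, 48, 61, 88.
Observation 61.6 falls in the class 500 – <600.
L = 500, CF = 61, f = 27, h = 100.
P70 = 500 + ((61.6 − 61)/27)·100 = 500 + 2.22222 = 502.222.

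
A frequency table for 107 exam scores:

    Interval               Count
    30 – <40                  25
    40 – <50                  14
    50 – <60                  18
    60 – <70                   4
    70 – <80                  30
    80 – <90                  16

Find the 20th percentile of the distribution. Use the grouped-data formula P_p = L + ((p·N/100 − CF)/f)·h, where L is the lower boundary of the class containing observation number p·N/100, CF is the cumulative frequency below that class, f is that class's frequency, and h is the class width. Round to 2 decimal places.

38.56

N = 107; target position k = 20/100 · 107 = 21.4.
Cumulative frequencies: 25, 39, 57, 61, 91, 107.
Observation 21.4 falls in the class 30 – <40.
L = 30, CF = 0, f = 25, h = 10.
P20 = 30 + ((21.4 − 0)/25)·10 = 30 + 8.56 = 38.56.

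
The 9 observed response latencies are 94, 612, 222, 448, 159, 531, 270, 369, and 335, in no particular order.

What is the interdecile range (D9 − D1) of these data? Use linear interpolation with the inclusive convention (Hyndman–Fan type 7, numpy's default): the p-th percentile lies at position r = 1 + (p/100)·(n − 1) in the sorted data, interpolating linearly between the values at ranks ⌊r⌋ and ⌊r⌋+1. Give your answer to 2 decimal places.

401.20

Sorted: 94, 159, 222, 270, 335, 369, 448, 531, 612.
n = 9.
P10: r = 1.8; ranks 1–2 are 94, 159; interpolating gives 146.
P90: r = 8.2; ranks 8–9 are 531, 612; interpolating gives 547.2.
Difference: 547.2 − 146 = 401.2.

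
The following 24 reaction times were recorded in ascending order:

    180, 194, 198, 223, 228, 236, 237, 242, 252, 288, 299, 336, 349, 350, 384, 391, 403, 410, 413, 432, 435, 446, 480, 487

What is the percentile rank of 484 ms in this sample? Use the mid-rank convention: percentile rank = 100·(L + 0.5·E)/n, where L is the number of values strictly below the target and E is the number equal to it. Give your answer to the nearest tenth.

Count below 484: L = 23; count equal: E = 0; n = 24.
Percentile rank = 100·(23 + 0.5·0)/24 = 100·23/24 = 95.83.

95.8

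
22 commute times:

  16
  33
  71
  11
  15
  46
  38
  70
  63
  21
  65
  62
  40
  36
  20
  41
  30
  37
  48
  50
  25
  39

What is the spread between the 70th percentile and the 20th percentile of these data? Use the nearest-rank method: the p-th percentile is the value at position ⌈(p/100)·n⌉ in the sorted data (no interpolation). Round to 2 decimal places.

27.00

Sorted: 11, 15, 16, 20, 21, 25, 30, 33, 36, 37, 38, 39, 40, 41, 46, 48, 50, 62, 63, 65, 70, 71.
n = 22.
P20: rank ⌈20/100·22⌉ = 5 → 21.
P70: rank ⌈70/100·22⌉ = 16 → 48.
Difference: 48 − 21 = 27.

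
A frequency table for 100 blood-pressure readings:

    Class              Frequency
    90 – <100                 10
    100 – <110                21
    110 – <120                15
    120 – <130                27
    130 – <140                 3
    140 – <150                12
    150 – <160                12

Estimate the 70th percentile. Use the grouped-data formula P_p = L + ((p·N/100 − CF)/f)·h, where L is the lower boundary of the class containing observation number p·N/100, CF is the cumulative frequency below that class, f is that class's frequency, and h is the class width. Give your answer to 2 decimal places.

128.89

N = 100; target position k = 70/100 · 100 = 70.
Cumulative frequencies: 10, 31, 46, 73, 76, 88, 100.
Observation 70 falls in the class 120 – <130.
L = 120, CF = 46, f = 27, h = 10.
P70 = 120 + ((70 − 46)/27)·10 = 120 + 8.88889 = 128.889.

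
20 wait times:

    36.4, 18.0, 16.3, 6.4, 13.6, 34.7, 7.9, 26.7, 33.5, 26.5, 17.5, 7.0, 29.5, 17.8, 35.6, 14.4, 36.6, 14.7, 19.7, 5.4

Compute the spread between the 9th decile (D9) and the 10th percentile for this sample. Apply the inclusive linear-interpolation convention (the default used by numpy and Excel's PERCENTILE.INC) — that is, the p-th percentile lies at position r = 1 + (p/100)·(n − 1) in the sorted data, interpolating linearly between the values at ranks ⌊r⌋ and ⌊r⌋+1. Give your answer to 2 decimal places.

28.74

Sorted: 5.4, 6.4, 7.0, 7.9, 13.6, 14.4, 14.7, 16.3, 17.5, 17.8, 18.0, 19.7, 26.5, 26.7, 29.5, 33.5, 34.7, 35.6, 36.4, 36.6.
n = 20.
P10: r = 2.9; ranks 2–3 are 6.4, 7.0; interpolating gives 6.94.
P90: r = 18.1; ranks 18–19 are 35.6, 36.4; interpolating gives 35.68.
Difference: 35.68 − 6.94 = 28.74.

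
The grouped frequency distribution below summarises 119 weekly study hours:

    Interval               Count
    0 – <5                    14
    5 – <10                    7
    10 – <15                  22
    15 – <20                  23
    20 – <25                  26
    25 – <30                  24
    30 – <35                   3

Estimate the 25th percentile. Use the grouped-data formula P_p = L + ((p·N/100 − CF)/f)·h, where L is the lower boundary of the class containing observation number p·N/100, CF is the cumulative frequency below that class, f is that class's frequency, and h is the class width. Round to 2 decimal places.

N = 119; target position k = 25/100 · 119 = 29.75.
Cumulative frequencies: 14, 21, 43, 66, 92, 116, 119.
Observation 29.75 falls in the class 10 – <15.
L = 10, CF = 21, f = 22, h = 5.
P25 = 10 + ((29.75 − 21)/22)·5 = 10 + 1.98864 = 11.9886.

11.99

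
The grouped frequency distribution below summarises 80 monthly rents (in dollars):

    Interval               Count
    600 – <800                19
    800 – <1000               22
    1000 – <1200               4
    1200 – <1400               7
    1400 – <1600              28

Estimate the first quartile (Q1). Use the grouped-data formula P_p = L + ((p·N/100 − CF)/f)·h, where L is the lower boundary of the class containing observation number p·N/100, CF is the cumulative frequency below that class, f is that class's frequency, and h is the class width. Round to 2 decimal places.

809.09

N = 80; target position k = 25/100 · 80 = 20.
Cumulative frequencies: 19, 41, 45, 52, 80.
Observation 20 falls in the class 800 – <1000.
L = 800, CF = 19, f = 22, h = 200.
P25 = 800 + ((20 − 19)/22)·200 = 800 + 9.09091 = 809.091.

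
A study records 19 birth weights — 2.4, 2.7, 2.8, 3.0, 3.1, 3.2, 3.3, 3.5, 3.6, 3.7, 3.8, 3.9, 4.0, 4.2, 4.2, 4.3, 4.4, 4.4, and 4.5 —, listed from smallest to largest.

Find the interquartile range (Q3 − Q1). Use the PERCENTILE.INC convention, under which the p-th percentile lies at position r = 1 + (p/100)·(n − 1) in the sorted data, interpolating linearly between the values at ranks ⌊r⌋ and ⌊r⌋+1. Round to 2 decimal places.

n = 19.
P25: r = 5.5; ranks 5–6 are 3.1, 3.2; interpolating gives 3.15.
P75: r = 14.5; ranks 14–15 are 4.2, 4.2; interpolating gives 4.2.
Difference: 4.2 − 3.15 = 1.05.

1.05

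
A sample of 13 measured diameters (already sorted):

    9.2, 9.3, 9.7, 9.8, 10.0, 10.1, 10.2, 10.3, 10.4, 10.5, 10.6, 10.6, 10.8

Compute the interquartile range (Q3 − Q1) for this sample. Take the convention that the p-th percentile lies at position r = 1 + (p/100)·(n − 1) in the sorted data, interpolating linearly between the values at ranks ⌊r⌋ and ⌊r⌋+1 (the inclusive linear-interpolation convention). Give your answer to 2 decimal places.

n = 13.
P25: r = 4 (integer) → 9.8.
P75: r = 10 (integer) → 10.5.
Difference: 10.5 − 9.8 = 0.7.

0.70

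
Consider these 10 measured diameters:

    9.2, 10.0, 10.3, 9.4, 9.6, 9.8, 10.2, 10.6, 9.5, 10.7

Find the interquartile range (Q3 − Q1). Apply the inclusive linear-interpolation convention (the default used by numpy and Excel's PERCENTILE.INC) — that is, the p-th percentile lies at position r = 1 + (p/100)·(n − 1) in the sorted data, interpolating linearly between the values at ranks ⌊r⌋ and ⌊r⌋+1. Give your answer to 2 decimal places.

Sorted: 9.2, 9.4, 9.5, 9.6, 9.8, 10.0, 10.2, 10.3, 10.6, 10.7.
n = 10.
P25: r = 3.25; ranks 3–4 are 9.5, 9.6; interpolating gives 9.525.
P75: r = 7.75; ranks 7–8 are 10.2, 10.3; interpolating gives 10.275.
Difference: 10.275 − 9.525 = 0.75.

0.75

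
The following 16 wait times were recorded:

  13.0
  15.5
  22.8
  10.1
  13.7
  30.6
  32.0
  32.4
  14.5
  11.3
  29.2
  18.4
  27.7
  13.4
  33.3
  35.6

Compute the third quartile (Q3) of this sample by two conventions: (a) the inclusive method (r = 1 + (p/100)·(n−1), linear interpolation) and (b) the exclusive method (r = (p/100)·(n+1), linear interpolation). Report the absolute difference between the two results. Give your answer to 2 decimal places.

Sorted: 10.1, 11.3, 13.0, 13.4, 13.7, 14.5, 15.5, 18.4, 22.8, 27.7, 29.2, 30.6, 32.0, 32.4, 33.3, 35.6.
n = 16.
(a) r = 12.25; between ranks 12 (30.6) and 13 (32.0): 30.95.
(b) r = 12.75; between ranks 12 (30.6) and 13 (32.0): 31.65.
|30.95 − 31.65| = 0.7.

0.70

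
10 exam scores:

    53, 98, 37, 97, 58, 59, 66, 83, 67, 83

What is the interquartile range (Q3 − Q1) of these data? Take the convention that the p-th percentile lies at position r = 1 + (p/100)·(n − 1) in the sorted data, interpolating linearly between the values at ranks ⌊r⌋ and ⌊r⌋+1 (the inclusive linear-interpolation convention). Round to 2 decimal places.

Sorted: 37, 53, 58, 59, 66, 67, 83, 83, 97, 98.
n = 10.
P25: r = 3.25; ranks 3–4 are 58, 59; interpolating gives 58.25.
P75: r = 7.75; ranks 7–8 are 83, 83; interpolating gives 83.
Difference: 83 − 58.25 = 24.75.

24.75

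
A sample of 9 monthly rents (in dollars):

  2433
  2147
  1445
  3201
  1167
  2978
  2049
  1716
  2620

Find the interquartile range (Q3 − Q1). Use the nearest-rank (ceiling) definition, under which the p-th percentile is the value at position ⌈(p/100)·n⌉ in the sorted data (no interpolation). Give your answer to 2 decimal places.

904.00

Sorted: 1167, 1445, 1716, 2049, 2147, 2433, 2620, 2978, 3201.
n = 9.
P25: rank ⌈25/100·9⌉ = 3 → 1716.
P75: rank ⌈75/100·9⌉ = 7 → 2620.
Difference: 2620 − 1716 = 904.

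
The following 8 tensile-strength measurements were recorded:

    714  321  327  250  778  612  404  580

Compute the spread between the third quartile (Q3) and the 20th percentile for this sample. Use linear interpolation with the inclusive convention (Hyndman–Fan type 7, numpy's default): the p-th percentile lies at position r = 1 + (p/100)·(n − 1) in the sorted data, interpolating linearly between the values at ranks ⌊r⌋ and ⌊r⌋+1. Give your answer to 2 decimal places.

Sorted: 250, 321, 327, 404, 580, 612, 714, 778.
n = 8.
P20: r = 2.4; ranks 2–3 are 321, 327; interpolating gives 323.4.
P75: r = 6.25; ranks 6–7 are 612, 714; interpolating gives 637.5.
Difference: 637.5 − 323.4 = 314.1.

314.10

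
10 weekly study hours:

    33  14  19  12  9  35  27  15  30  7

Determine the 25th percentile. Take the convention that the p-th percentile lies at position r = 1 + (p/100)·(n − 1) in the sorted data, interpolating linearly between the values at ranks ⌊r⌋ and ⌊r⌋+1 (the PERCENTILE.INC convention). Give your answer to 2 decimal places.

12.50

Sorted: 7, 9, 12, 14, 15, 19, 27, 30, 33, 35.
n = 10.
r = 1 + (25/100)·(10 − 1) = 1 + 2.25 = 3.25.
Rank 3 is 12 and rank 4 is 14.
Interpolate: 12 + 0.25·(14 − 12) = 12 + 0.25·2 = 12.5.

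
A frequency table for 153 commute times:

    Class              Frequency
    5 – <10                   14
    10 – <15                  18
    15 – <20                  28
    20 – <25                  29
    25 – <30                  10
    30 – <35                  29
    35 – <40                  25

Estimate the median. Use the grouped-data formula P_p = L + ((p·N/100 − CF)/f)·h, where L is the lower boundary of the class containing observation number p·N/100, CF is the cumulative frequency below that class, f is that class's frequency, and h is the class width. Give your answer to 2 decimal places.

N = 153; target position k = 50/100 · 153 = 76.5.
Cumulative frequencies: 14, 32, 60, 89, 99, 128, 153.
Observation 76.5 falls in the class 20 – <25.
L = 20, CF = 60, f = 29, h = 5.
P50 = 20 + ((76.5 − 60)/29)·5 = 20 + 2.84483 = 22.8448.

22.84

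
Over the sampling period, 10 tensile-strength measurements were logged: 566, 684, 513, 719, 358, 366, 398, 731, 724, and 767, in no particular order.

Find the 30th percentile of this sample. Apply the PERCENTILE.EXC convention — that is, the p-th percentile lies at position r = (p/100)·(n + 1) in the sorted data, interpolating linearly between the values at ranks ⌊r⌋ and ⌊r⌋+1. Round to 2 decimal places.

432.50

Sorted: 358, 366, 398, 513, 566, 684, 719, 724, 731, 767.
n = 10.
r = (30/100)·(10 + 1) = 3.3.
Rank 3 is 398 and rank 4 is 513.
Interpolate: 398 + 0.3·(513 − 398) = 398 + 0.3·115 = 432.5.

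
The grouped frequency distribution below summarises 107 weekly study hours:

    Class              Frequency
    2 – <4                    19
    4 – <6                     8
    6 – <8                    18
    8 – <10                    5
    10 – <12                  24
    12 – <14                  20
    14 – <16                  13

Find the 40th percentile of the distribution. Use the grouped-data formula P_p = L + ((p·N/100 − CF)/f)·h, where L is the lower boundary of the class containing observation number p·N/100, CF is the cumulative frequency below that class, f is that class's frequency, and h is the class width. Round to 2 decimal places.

N = 107; target position k = 40/100 · 107 = 42.8.
Cumulative frequencies: 19, 27, 45, 50, 74, 94, 107.
Observation 42.8 falls in the class 6 – <8.
L = 6, CF = 27, f = 18, h = 2.
P40 = 6 + ((42.8 − 27)/18)·2 = 6 + 1.75556 = 7.75556.

7.76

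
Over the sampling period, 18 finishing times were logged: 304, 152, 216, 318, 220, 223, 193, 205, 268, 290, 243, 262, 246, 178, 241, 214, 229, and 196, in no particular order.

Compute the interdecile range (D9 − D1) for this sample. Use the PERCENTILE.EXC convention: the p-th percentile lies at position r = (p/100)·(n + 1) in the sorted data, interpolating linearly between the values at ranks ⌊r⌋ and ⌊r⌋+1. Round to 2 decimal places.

Sorted: 152, 178, 193, 196, 205, 214, 216, 220, 223, 229, 241, 243, 246, 262, 268, 290, 304, 318.
n = 18.
P10: r = 1.9; ranks 1–2 are 152, 178; interpolating gives 175.4.
P90: r = 17.1; ranks 17–18 are 304, 318; interpolating gives 305.4.
Difference: 305.4 − 175.4 = 130.

130.00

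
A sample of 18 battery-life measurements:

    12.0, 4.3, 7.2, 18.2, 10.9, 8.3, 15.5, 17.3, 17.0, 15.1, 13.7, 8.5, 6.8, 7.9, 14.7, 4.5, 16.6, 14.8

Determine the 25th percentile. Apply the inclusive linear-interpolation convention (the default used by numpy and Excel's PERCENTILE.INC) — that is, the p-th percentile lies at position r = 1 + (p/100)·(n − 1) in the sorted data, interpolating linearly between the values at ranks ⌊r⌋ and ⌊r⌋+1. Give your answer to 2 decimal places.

8.00

Sorted: 4.3, 4.5, 6.8, 7.2, 7.9, 8.3, 8.5, 10.9, 12.0, 13.7, 14.7, 14.8, 15.1, 15.5, 16.6, 17.0, 17.3, 18.2.
n = 18.
r = 1 + (25/100)·(18 − 1) = 1 + 4.25 = 5.25.
Rank 5 is 7.9 and rank 6 is 8.3.
Interpolate: 7.9 + 0.25·(8.3 − 7.9) = 7.9 + 0.25·0.4 = 8.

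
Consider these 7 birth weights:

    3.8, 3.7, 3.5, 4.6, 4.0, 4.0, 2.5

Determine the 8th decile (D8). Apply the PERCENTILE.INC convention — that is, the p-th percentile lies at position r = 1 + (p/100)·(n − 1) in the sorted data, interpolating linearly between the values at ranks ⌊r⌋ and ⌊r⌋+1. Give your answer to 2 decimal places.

Sorted: 2.5, 3.5, 3.7, 3.8, 4.0, 4.0, 4.6.
n = 7.
r = 1 + (80/100)·(7 − 1) = 1 + 4.8 = 5.8.
Rank 5 is 4.0 and rank 6 is 4.0.
Interpolate: 4.0 + 0.8·(4.0 − 4.0) = 4.0 + 0.8·0 = 4.

4.00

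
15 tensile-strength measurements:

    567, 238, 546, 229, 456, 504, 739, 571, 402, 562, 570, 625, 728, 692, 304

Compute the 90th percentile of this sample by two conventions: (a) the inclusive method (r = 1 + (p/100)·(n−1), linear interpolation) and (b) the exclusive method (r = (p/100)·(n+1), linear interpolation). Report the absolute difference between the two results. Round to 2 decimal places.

Sorted: 229, 238, 304, 402, 456, 504, 546, 562, 567, 570, 571, 625, 692, 728, 739.
n = 15.
(a) r = 13.6; between ranks 13 (692) and 14 (728): 713.6.
(b) r = 14.4; between ranks 14 (728) and 15 (739): 732.4.
|713.6 − 732.4| = 18.8.

18.80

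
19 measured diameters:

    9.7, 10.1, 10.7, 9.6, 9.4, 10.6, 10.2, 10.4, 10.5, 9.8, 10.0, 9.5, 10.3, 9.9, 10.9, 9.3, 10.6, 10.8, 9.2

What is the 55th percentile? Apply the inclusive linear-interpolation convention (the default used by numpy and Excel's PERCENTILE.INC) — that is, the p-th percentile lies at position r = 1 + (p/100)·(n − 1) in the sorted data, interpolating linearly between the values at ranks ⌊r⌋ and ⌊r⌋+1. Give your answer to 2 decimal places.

Sorted: 9.2, 9.3, 9.4, 9.5, 9.6, 9.7, 9.8, 9.9, 10.0, 10.1, 10.2, 10.3, 10.4, 10.5, 10.6, 10.6, 10.7, 10.8, 10.9.
n = 19.
r = 1 + (55/100)·(19 − 1) = 1 + 9.9 = 10.9.
Rank 10 is 10.1 and rank 11 is 10.2.
Interpolate: 10.1 + 0.9·(10.2 − 10.1) = 10.1 + 0.9·0.1 = 10.19.

10.19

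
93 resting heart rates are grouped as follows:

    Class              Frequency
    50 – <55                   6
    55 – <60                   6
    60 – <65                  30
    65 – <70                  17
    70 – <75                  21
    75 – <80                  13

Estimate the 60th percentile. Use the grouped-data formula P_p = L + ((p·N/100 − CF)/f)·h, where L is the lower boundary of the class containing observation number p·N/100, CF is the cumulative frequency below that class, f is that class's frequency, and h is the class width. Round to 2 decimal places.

69.06

N = 93; target position k = 60/100 · 93 = 55.8.
Cumulative frequencies: 6, 12, 42, 59, 80, 93.
Observation 55.8 falls in the class 65 – <70.
L = 65, CF = 42, f = 17, h = 5.
P60 = 65 + ((55.8 − 42)/17)·5 = 65 + 4.05882 = 69.0588.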